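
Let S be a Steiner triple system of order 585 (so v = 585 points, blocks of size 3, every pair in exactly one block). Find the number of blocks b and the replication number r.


An STS(v) is a 2-(v, 3, 1) BIBD: block size k = 3, λ = 1.
Replication: r(k − 1) = λ(v − 1) ⇒ r·2 = 585 − 1 = 584 ⇒ r = 292.
Block count: b = v(v − 1)/6 = 585·584/6 = 341640/6 = 56940.
(Check via bk = vr: 56940·3 = 170820 = 585·292 = 170820 ✓.)

r = 292, b = 56940.


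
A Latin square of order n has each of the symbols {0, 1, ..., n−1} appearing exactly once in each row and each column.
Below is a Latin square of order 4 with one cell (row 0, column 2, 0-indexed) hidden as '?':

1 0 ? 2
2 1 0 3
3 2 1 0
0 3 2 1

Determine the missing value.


Row 0 contains symbols [0, 1, 2] — missing [3].
Column 2 contains symbols [0, 1, 2] — missing [3].
The missing symbol must appear in both missing sets; intersection = [3].
Therefore the hidden value is 3.

Missing value = 3.


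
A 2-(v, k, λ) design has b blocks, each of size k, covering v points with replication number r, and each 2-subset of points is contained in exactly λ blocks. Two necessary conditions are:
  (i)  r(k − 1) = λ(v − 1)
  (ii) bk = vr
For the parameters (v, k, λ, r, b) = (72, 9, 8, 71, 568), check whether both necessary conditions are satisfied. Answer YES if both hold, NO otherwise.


Condition (i): r(k − 1) = 71·8 = 568; λ(v − 1) = 8·71 = 568. Match? YES.
Condition (ii): bk = 568·9 = 5112; vr = 72·71 = 5112. Match? YES.
Both conditions hold? YES.

YES


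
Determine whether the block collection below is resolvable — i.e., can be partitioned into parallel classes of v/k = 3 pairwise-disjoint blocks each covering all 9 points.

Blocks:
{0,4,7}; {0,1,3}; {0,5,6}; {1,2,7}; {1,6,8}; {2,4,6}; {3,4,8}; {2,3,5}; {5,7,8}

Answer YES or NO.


v = 9, block size k = 3, number of blocks = 9.
For resolvability, blocks must partition into parallel classes of size v/k = 3.
Total blocks must therefore be a multiple of 3: 9 = 3·3 + 0 ⇒ divisible ✓.
Greedy packing gives 3 candidate class(es). Each should be a full parallel class (size 3, covers all 9 points).
  Class 1 (3 blocks): {0,4,7}; {1,6,8}; {2,3,5}. Points covered: [0, 1, 2, 3, 4, 5, 6, 7, 8].
  Class 2 (3 blocks): {0,1,3}; {2,4,6}; {5,7,8}. Points covered: [0, 1, 2, 3, 4, 5, 6, 7, 8].
  Class 3 (3 blocks): {0,5,6}; {1,2,7}; {3,4,8}. Points covered: [0, 1, 2, 3, 4, 5, 6, 7, 8].
All classes full (size 3)? YES. All classes cover every point? YES.
Resolvable? YES.

YES


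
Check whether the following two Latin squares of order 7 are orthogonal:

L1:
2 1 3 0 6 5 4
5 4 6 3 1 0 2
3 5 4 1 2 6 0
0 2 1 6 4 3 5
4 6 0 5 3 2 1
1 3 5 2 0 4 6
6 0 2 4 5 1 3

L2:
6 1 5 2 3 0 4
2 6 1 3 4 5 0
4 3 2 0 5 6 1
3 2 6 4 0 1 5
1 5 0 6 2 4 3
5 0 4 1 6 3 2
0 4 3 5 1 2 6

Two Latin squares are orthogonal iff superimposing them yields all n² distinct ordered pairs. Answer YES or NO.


Form the n² = 49 superimposed pairs (L1[i][j], L2[i][j]), row by row (rows and columns indexed from 0):
row 0: (2,6) (1,1) (3,5) (0,2) (6,3) (5,0) (4,4)
row 1: (5,2) (4,6) (6,1) (3,3) (1,4) (0,5) (2,0)
row 2: (3,4) (5,3) (4,2) (1,0) (2,5) (6,6) (0,1)
row 3: (0,3) (2,2) (1,6) (6,4) (4,0) (3,1) (5,5)
row 4: (4,1) (6,5) (0,0) (5,6) (3,2) (2,4) (1,3)
row 5: (1,5) (3,0) (5,4) (2,1) (0,6) (4,3) (6,2)
row 6: (6,0) (0,4) (2,3) (4,5) (5,1) (1,2) (3,6)
Orthogonality requires all 49 pairs distinct.
Check by first coordinate: for each symbol s of L1, list the L2 entries in the n cells where L1 = s; they must all differ.
  L1 = 0: L2 entries (in reading order) 2, 5, 1, 3, 0, 6, 4 — all 7 distinct ✓
  L1 = 1: L2 entries (in reading order) 1, 4, 0, 6, 3, 5, 2 — all 7 distinct ✓
  L1 = 2: L2 entries (in reading order) 6, 0, 5, 2, 4, 1, 3 — all 7 distinct ✓
  L1 = 3: L2 entries (in reading order) 5, 3, 4, 1, 2, 0, 6 — all 7 distinct ✓
  L1 = 4: L2 entries (in reading order) 4, 6, 2, 0, 1, 3, 5 — all 7 distinct ✓
  L1 = 5: L2 entries (in reading order) 0, 2, 3, 5, 6, 4, 1 — all 7 distinct ✓
  L1 = 6: L2 entries (in reading order) 3, 1, 6, 4, 5, 2, 0 — all 7 distinct ✓
Every symbol of L1 meets every symbol of L2 exactly once, so all 49 pairs are distinct (49 of 49).
Conclusion: YES.

YES


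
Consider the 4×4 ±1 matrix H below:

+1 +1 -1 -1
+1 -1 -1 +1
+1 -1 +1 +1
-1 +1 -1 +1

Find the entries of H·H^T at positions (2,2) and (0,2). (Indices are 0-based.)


Row 0 of H: [1, 1, -1, -1].
Row 2 of H: [1, -1, 1, 1].
(H·H^T)[2][2] = Σ_j H[2][j]·H[2][j] = (1)² + (-1)² + (1)² + (1)² = 1 + 1 + 1 + 1 = 4.
(H·H^T)[0][2] = Σ_j H[0][j]·H[2][j] = (1)·(1) + (1)·(-1) + (-1)·(1) + (-1)·(1) = 1 + -1 + -1 + -1 = -2.
Rows 0 and 2 are not orthogonal (dot product = -2 ≠ 0), so H is not a Hadamard matrix.

(2,2) entry = 4; (0,2) entry = -2.


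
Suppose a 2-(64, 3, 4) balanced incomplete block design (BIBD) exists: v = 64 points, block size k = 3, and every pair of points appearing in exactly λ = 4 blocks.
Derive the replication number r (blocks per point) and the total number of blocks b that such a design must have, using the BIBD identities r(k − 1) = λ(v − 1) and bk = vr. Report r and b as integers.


Any 2-(v, k, λ) BIBD satisfies two necessary conditions:
  (i)  Each point sits in r blocks, and counting incidences through any fixed point gives r(k − 1) = λ(v − 1), so r = λ(v − 1)/(k − 1).
  (ii) Total incidences bk = vr, so b = vr/k.
Step 1: r = λ(v − 1)/(k − 1) = 4·(64 − 1)/(3 − 1) = 4·63/2 = 252/2 = 126.
Step 2: b = vr/k = 64·126/3 = 8064/3 = 2688.
Check integrality: r = 126 ∈ Z ✓, b = 2688 ∈ Z ✓.
(These identities are necessary conditions: they determine r and b for any design with these parameters, but do not by themselves prove that one exists.)

r = 126, b = 2688.


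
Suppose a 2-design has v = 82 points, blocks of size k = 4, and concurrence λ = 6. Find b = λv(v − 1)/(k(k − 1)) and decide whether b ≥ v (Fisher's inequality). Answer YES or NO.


r = λ(v − 1)/(k − 1) = 6·81/3 = 162.
b = vr/k = 82·162/4 = 3321.
Fisher's inequality: b ≥ v ⇔ 3321 ≥ 82? YES.

YES


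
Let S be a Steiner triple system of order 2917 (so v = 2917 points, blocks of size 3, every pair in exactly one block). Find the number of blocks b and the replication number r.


An STS(v) is a 2-(v, 3, 1) BIBD: block size k = 3, λ = 1.
Replication: r(k − 1) = λ(v − 1) ⇒ r·2 = 2917 − 1 = 2916 ⇒ r = 1458.
Block count: b = v(v − 1)/6 = 2917·2916/6 = 8505972/6 = 1417662.

r = 1458, b = 1417662.


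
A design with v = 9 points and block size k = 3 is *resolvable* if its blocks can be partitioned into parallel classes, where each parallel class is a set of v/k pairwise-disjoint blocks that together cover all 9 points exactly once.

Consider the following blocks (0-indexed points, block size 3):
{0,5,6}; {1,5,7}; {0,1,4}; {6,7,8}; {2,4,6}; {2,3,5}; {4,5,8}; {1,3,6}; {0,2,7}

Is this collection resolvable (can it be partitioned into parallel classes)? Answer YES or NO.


v = 9, block size k = 3, number of blocks = 9.
For resolvability, blocks must partition into parallel classes of size v/k = 3.
Total blocks must therefore be a multiple of 3: 9 = 3·3 + 0 ⇒ divisible ✓.
Consider block {0,5,6}. It intersects every other block in the collection, so no parallel class of size 3 can contain it.
Since every block must belong to some parallel class in a resolution, the collection cannot be partitioned into parallel classes.
Resolvable? NO.

NO


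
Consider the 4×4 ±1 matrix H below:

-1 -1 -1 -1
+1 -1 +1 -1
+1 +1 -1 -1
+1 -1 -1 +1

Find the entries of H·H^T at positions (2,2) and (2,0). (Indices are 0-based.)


Row 0 of H: [-1, -1, -1, -1].
Row 2 of H: [1, 1, -1, -1].
(H·H^T)[2][2] = Σ_j H[2][j]·H[2][j] = (1)² + (1)² + (-1)² + (-1)² = 1 + 1 + 1 + 1 = 4.
(H·H^T)[2][0] = Σ_j H[2][j]·H[0][j] = (1)·(-1) + (1)·(-1) + (-1)·(-1) + (-1)·(-1) = -1 + -1 + 1 + 1 = 0.
So rows 2 and 0 are orthogonal; the diagonal entry equals n = 4.

(2,2) entry = 4; (2,0) entry = 0.


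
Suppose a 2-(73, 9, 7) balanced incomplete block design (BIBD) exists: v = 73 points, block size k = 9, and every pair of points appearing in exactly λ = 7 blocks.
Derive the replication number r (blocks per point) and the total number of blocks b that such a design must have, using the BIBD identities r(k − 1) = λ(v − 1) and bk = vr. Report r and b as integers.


Any 2-(v, k, λ) BIBD satisfies two necessary conditions:
  (i)  Each point sits in r blocks, and counting incidences through any fixed point gives r(k − 1) = λ(v − 1), so r = λ(v − 1)/(k − 1).
  (ii) Total incidences bk = vr, so b = vr/k.
Step 1: r = λ(v − 1)/(k − 1) = 7·(73 − 1)/(9 − 1) = 7·72/8 = 504/8 = 63.
Step 2: b = vr/k = 73·63/9 = 4599/9 = 511.
Check integrality: r = 63 ∈ Z ✓, b = 511 ∈ Z ✓.
(These identities are necessary conditions: they determine r and b for any design with these parameters, but do not by themselves prove that one exists.)

r = 63, b = 511.


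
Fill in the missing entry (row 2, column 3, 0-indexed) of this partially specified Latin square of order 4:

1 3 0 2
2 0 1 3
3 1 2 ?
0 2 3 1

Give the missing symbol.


Row 2 contains symbols [1, 2, 3] — missing [0].
Column 3 contains symbols [1, 2, 3] — missing [0].
The missing symbol must appear in both missing sets; intersection = [0].
Therefore the hidden value is 0.

Missing value = 0.


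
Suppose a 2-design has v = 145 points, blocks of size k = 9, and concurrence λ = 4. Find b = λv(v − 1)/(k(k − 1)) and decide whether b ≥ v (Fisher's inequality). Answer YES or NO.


b = λv(v − 1)/(k(k − 1)) = 4·145·144/(9·8) = 83520/72 = 1160.
Compare with v = 145: b ≥ v, so Fisher's inequality holds.

YES


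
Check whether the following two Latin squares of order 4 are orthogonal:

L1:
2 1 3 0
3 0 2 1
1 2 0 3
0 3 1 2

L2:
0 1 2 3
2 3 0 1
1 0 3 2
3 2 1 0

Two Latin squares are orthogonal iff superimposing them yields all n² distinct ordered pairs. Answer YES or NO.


Form the n² = 16 superimposed pairs (L1[i][j], L2[i][j]), row by row (rows and columns indexed from 0):
row 0: (2,0) (1,1) (3,2) (0,3)
row 1: (3,2) (0,3) (2,0) (1,1)
row 2: (1,1) (2,0) (0,3) (3,2)
row 3: (0,3) (3,2) (1,1) (2,0)
Orthogonality requires all 16 pairs distinct.
But the pair (3,2) repeats: cell (0,2) has L1 = 3, L2 = 2, and cell (1,0) has L1 = 3, L2 = 2.
A repeated pair means some other pair never occurs (only 4 distinct pairs out of 16), so the squares are not orthogonal.
Conclusion: NO.

NO


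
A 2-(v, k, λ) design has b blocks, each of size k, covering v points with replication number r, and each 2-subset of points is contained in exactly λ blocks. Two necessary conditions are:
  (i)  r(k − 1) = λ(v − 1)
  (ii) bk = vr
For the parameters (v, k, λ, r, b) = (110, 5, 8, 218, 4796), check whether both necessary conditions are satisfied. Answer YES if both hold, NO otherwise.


Condition (i): r(k − 1) = 218·4 = 872; λ(v − 1) = 8·109 = 872. Match? YES.
Condition (ii): bk = 4796·5 = 23980; vr = 110·218 = 23980. Match? YES.
Both conditions hold? YES.

YES


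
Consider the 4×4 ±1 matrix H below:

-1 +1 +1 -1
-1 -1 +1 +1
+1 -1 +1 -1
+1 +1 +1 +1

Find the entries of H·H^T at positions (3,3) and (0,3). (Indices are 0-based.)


Row 0 of H: [-1, 1, 1, -1].
Row 3 of H: [1, 1, 1, 1].
(H·H^T)[3][3] = Σ_j H[3][j]·H[3][j] = (1)² + (1)² + (1)² + (1)² = 1 + 1 + 1 + 1 = 4.
(H·H^T)[0][3] = Σ_j H[0][j]·H[3][j] = (-1)·(1) + (1)·(1) + (1)·(1) + (-1)·(1) = -1 + 1 + 1 + -1 = 0.
So rows 0 and 3 are orthogonal; the diagonal entry equals n = 4.

(3,3) entry = 4; (0,3) entry = 0.


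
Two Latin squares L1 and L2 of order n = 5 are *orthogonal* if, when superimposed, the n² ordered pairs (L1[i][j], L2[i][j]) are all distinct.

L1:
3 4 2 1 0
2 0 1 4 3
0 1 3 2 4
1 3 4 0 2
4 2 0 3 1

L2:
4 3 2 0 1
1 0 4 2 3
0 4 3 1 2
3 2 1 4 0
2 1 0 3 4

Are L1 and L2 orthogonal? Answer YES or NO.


Form the n² = 25 superimposed pairs (L1[i][j], L2[i][j]), row by row (rows and columns indexed from 0):
row 0: (3,4) (4,3) (2,2) (1,0) (0,1)
row 1: (2,1) (0,0) (1,4) (4,2) (3,3)
row 2: (0,0) (1,4) (3,3) (2,1) (4,2)
row 3: (1,3) (3,2) (4,1) (0,4) (2,0)
row 4: (4,2) (2,1) (0,0) (3,3) (1,4)
Orthogonality requires all 25 pairs distinct.
But the pair (0,0) repeats: cell (1,1) has L1 = 0, L2 = 0, and cell (2,0) has L1 = 0, L2 = 0.
A repeated pair means some other pair never occurs (only 15 distinct pairs out of 25), so the squares are not orthogonal.
Conclusion: NO.

NO


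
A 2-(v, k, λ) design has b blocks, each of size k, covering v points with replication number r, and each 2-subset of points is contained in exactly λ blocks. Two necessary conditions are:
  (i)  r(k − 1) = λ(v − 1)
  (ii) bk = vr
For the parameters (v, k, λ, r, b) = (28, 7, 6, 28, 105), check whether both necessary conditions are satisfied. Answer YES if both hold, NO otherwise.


Condition (i): r(k − 1) = 28·6 = 168; λ(v − 1) = 6·27 = 162. Match? NO.
Condition (ii): bk = 105·7 = 735; vr = 28·28 = 784. Match? NO.
Both conditions hold? NO.

NO


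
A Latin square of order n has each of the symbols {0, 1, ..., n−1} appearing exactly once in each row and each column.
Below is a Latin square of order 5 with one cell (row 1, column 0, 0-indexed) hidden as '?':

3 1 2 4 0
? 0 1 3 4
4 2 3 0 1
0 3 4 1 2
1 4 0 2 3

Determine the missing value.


Row 1 contains symbols [0, 1, 3, 4] — missing [2].
Column 0 contains symbols [0, 1, 3, 4] — missing [2].
The missing symbol must appear in both missing sets; intersection = [2].
Therefore the hidden value is 2.

Missing value = 2.


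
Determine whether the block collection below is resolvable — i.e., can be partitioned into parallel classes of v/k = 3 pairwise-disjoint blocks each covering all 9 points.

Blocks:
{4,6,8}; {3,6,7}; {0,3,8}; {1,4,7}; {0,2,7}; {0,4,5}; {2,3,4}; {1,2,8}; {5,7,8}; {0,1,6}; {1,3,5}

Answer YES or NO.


v = 9, block size k = 3, number of blocks = 11.
For resolvability, blocks must partition into parallel classes of size v/k = 3.
Total blocks must therefore be a multiple of 3: 11 = 3·3 + 2 ⇒ not divisible ✗.
Resolvable? NO.

NO


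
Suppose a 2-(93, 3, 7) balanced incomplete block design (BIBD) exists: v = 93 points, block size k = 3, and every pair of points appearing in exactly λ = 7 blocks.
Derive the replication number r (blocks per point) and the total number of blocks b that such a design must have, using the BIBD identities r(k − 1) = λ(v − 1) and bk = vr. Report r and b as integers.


Any 2-(v, k, λ) BIBD satisfies two necessary conditions:
  (i)  Each point sits in r blocks, and counting incidences through any fixed point gives r(k − 1) = λ(v − 1), so r = λ(v − 1)/(k − 1).
  (ii) Total incidences bk = vr, so b = vr/k.
Step 1: r = λ(v − 1)/(k − 1) = 7·(93 − 1)/(3 − 1) = 7·92/2 = 644/2 = 322.
Step 2: b = vr/k = 93·322/3 = 29946/3 = 9982.
Check integrality: r = 322 ∈ Z ✓, b = 9982 ∈ Z ✓.
(These identities are necessary conditions: they determine r and b for any design with these parameters, but do not by themselves prove that one exists.)

r = 322, b = 9982.


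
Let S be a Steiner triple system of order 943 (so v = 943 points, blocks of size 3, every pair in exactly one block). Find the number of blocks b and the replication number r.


An STS(v) is a 2-(v, 3, 1) BIBD: block size k = 3, λ = 1.
Replication: r(k − 1) = λ(v − 1) ⇒ r·2 = 943 − 1 = 942 ⇒ r = 471.
Block count: bk = vr ⇒ b·3 = 943·471 = 444153 ⇒ b = 148051.

r = 471, b = 148051.


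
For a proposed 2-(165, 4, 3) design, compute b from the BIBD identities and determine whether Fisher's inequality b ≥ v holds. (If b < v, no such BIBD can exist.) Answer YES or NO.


r = λ(v − 1)/(k − 1) = 3·164/3 = 164.
b = vr/k = 165·164/4 = 6765.
Fisher's inequality: b ≥ v ⇔ 6765 ≥ 165? YES.

YES


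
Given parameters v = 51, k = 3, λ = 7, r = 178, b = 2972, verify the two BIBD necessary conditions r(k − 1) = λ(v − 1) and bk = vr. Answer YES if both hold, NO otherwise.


Condition (i): r(k − 1) = 178·2 = 356; λ(v − 1) = 7·50 = 350. Match? NO.
Condition (ii): bk = 2972·3 = 8916; vr = 51·178 = 9078. Match? NO.
Both conditions hold? NO.

NO


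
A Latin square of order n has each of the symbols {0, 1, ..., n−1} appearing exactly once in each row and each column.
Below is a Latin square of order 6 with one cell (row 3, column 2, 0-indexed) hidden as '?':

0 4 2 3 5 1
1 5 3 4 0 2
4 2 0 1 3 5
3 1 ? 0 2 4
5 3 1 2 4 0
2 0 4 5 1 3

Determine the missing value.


Row 3 contains symbols [0, 1, 2, 3, 4] — missing [5].
Column 2 contains symbols [0, 1, 2, 3, 4] — missing [5].
The missing symbol must appear in both missing sets; intersection = [5].
Therefore the hidden value is 5.

Missing value = 5.


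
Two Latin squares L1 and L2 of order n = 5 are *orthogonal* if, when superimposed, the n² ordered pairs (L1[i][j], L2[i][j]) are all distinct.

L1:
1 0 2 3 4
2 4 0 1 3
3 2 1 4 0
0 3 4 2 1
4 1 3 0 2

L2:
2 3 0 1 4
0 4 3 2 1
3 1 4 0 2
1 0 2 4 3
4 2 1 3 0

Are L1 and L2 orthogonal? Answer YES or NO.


Form the n² = 25 superimposed pairs (L1[i][j], L2[i][j]), row by row (rows and columns indexed from 0):
row 0: (1,2) (0,3) (2,0) (3,1) (4,4)
row 1: (2,0) (4,4) (0,3) (1,2) (3,1)
row 2: (3,3) (2,1) (1,4) (4,0) (0,2)
row 3: (0,1) (3,0) (4,2) (2,4) (1,3)
row 4: (4,4) (1,2) (3,1) (0,3) (2,0)
Orthogonality requires all 25 pairs distinct.
But the pair (2,0) repeats: cell (0,2) has L1 = 2, L2 = 0, and cell (1,0) has L1 = 2, L2 = 0.
A repeated pair means some other pair never occurs (only 15 distinct pairs out of 25), so the squares are not orthogonal.
Conclusion: NO.

NO


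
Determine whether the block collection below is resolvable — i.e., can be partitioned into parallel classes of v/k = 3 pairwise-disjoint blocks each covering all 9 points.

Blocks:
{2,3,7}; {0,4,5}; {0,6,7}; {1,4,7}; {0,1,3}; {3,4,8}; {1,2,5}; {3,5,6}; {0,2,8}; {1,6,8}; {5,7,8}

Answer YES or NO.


v = 9, block size k = 3, number of blocks = 11.
For resolvability, blocks must partition into parallel classes of size v/k = 3.
Total blocks must therefore be a multiple of 3: 11 = 3·3 + 2 ⇒ not divisible ✗.
Resolvable? NO.

NO


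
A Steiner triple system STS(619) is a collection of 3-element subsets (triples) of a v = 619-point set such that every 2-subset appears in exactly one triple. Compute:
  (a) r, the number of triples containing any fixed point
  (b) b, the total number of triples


An STS(v) is a 2-(v, 3, 1) BIBD: block size k = 3, λ = 1.
Replication: r(k − 1) = λ(v − 1) ⇒ r·2 = 619 − 1 = 618 ⇒ r = 309.
Block count: bk = vr ⇒ b·3 = 619·309 = 191271 ⇒ b = 63757.

r = 309, b = 63757.


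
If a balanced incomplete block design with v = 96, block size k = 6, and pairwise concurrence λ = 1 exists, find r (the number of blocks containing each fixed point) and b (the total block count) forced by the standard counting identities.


Any 2-(v, k, λ) BIBD satisfies two necessary conditions:
  (i)  Each point sits in r blocks, and counting incidences through any fixed point gives r(k − 1) = λ(v − 1), so r = λ(v − 1)/(k − 1).
  (ii) Total incidences bk = vr, so b = vr/k.
Step 1: r = λ(v − 1)/(k − 1) = 1·(96 − 1)/(6 − 1) = 1·95/5 = 95/5 = 19.
Step 2: b = vr/k = 96·19/6 = 1824/6 = 304.
Check integrality: r = 19 ∈ Z ✓, b = 304 ∈ Z ✓.
(These identities are necessary conditions: they determine r and b for any design with these parameters, but do not by themselves prove that one exists.)

r = 19, b = 304.


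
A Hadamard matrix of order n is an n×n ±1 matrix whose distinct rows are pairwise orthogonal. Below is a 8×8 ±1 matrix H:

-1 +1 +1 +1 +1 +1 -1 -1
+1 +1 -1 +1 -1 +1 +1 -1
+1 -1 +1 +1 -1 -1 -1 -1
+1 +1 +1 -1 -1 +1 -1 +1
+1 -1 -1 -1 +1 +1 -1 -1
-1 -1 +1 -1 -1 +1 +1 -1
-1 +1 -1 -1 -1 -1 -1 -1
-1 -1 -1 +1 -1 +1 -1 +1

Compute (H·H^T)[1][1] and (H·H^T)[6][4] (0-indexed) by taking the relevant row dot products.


Row 1 of H: [1, 1, -1, 1, -1, 1, 1, -1].
Row 4 of H: [1, -1, -1, -1, 1, 1, -1, -1].
Row 6 of H: [-1, 1, -1, -1, -1, -1, -1, -1].
(H·H^T)[1][1] = Σ_j H[1][j]·H[1][j] = (1)² + (1)² + (-1)² + (1)² + (-1)² + (1)² + (1)² + (-1)² = 1 + 1 + 1 + 1 + 1 + 1 + 1 + 1 = 8.
(H·H^T)[6][4] = Σ_j H[6][j]·H[4][j] = (-1)·(1) + (1)·(-1) + (-1)·(-1) + (-1)·(-1) + (-1)·(1) + (-1)·(1) + (-1)·(-1) + (-1)·(-1) = -1 + -1 + 1 + 1 + -1 + -1 + 1 + 1 = 0.
So rows 6 and 4 are orthogonal; the diagonal entry equals n = 8.

(1,1) entry = 8; (6,4) entry = 0.


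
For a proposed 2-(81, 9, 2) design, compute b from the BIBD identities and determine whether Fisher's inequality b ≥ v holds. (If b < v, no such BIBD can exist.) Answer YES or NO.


b = λv(v − 1)/(k(k − 1)) = 2·81·80/(9·8) = 12960/72 = 180.
Compare with v = 81: b ≥ v, so Fisher's inequality holds.

YES


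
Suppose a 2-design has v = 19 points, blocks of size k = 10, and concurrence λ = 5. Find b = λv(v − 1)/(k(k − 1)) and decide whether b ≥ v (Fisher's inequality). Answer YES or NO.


r = λ(v − 1)/(k − 1) = 5·18/9 = 10.
b = vr/k = 19·10/10 = 19.
Fisher's inequality: b ≥ v ⇔ 19 ≥ 19? YES.

YES


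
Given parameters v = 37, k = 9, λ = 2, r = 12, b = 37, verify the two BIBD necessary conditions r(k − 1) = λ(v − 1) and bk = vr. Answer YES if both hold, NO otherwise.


Condition (i): r(k − 1) = 12·8 = 96; λ(v − 1) = 2·36 = 72. Match? NO.
Condition (ii): bk = 37·9 = 333; vr = 37·12 = 444. Match? NO.
Both conditions hold? NO.

NO


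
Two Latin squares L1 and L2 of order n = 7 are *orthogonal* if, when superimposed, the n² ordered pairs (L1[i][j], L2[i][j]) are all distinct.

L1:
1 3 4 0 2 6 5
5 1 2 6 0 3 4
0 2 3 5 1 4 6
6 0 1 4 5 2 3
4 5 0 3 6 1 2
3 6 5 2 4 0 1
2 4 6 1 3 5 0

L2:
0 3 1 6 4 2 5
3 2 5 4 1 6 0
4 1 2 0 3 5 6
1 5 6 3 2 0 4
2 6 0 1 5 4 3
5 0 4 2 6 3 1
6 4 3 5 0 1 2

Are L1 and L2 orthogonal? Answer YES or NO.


Form the n² = 49 superimposed pairs (L1[i][j], L2[i][j]), row by row (rows and columns indexed from 0):
row 0: (1,0) (3,3) (4,1) (0,6) (2,4) (6,2) (5,5)
row 1: (5,3) (1,2) (2,5) (6,4) (0,1) (3,6) (4,0)
row 2: (0,4) (2,1) (3,2) (5,0) (1,3) (4,5) (6,6)
row 3: (6,1) (0,5) (1,6) (4,3) (5,2) (2,0) (3,4)
row 4: (4,2) (5,6) (0,0) (3,1) (6,5) (1,4) (2,3)
row 5: (3,5) (6,0) (5,4) (2,2) (4,6) (0,3) (1,1)
row 6: (2,6) (4,4) (6,3) (1,5) (3,0) (5,1) (0,2)
Orthogonality requires all 49 pairs distinct.
Check by first coordinate: for each symbol s of L1, list the L2 entries in the n cells where L1 = s; they must all differ.
  L1 = 0: L2 entries (in reading order) 6, 1, 4, 5, 0, 3, 2 — all 7 distinct ✓
  L1 = 1: L2 entries (in reading order) 0, 2, 3, 6, 4, 1, 5 — all 7 distinct ✓
  L1 = 2: L2 entries (in reading order) 4, 5, 1, 0, 3, 2, 6 — all 7 distinct ✓
  L1 = 3: L2 entries (in reading order) 3, 6, 2, 4, 1, 5, 0 — all 7 distinct ✓
  L1 = 4: L2 entries (in reading order) 1, 0, 5, 3, 2, 6, 4 — all 7 distinct ✓
  L1 = 5: L2 entries (in reading order) 5, 3, 0, 2, 6, 4, 1 — all 7 distinct ✓
  L1 = 6: L2 entries (in reading order) 2, 4, 6, 1, 5, 0, 3 — all 7 distinct ✓
Every symbol of L1 meets every symbol of L2 exactly once, so all 49 pairs are distinct (49 of 49).
Conclusion: YES.

YES


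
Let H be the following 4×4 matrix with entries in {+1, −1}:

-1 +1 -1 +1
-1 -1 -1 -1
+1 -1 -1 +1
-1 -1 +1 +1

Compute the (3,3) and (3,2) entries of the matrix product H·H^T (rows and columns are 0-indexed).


Row 2 of H: [1, -1, -1, 1].
Row 3 of H: [-1, -1, 1, 1].
(H·H^T)[3][3] = Σ_j H[3][j]·H[3][j] = (-1)² + (-1)² + (1)² + (1)² = 1 + 1 + 1 + 1 = 4.
(H·H^T)[3][2] = Σ_j H[3][j]·H[2][j] = (-1)·(1) + (-1)·(-1) + (1)·(-1) + (1)·(1) = -1 + 1 + -1 + 1 = 0.
So rows 3 and 2 are orthogonal; the diagonal entry equals n = 4.

(3,3) entry = 4; (3,2) entry = 0.


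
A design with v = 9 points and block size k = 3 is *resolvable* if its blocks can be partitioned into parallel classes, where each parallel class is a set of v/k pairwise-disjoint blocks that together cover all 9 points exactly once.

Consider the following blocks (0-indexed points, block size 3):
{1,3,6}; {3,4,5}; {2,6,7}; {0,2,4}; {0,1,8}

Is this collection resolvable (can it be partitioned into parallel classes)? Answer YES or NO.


v = 9, block size k = 3, number of blocks = 5.
For resolvability, blocks must partition into parallel classes of size v/k = 3.
Total blocks must therefore be a multiple of 3: 5 = 3·1 + 2 ⇒ not divisible ✗.
Resolvable? NO.

NO


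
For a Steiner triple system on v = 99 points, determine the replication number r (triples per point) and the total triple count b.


An STS(v) is a 2-(v, 3, 1) BIBD: block size k = 3, λ = 1.
Replication: r(k − 1) = λ(v − 1) ⇒ r·2 = 99 − 1 = 98 ⇒ r = 49.
Block count: bk = vr ⇒ b·3 = 99·49 = 4851 ⇒ b = 1617.

r = 49, b = 1617.


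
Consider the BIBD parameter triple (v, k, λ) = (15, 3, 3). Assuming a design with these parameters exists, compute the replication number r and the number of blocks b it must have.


Any 2-(v, k, λ) BIBD satisfies two necessary conditions:
  (i)  Each point sits in r blocks, and counting incidences through any fixed point gives r(k − 1) = λ(v − 1), so r = λ(v − 1)/(k − 1).
  (ii) Total incidences bk = vr, so b = vr/k.
Step 1: r = λ(v − 1)/(k − 1) = 3·(15 − 1)/(3 − 1) = 3·14/2 = 42/2 = 21.
Step 2: b = vr/k = 15·21/3 = 315/3 = 105.
Check integrality: r = 21 ∈ Z ✓, b = 105 ∈ Z ✓.
(These identities are necessary conditions: they determine r and b for any design with these parameters, but do not by themselves prove that one exists.)

r = 21, b = 105.


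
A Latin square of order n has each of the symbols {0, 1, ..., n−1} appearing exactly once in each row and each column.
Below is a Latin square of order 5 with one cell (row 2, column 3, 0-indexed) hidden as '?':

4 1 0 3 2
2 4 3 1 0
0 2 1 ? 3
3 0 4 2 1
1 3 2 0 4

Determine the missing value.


Row 2 contains symbols [0, 1, 2, 3] — missing [4].
Column 3 contains symbols [0, 1, 2, 3] — missing [4].
The missing symbol must appear in both missing sets; intersection = [4].
Therefore the hidden value is 4.

Missing value = 4.


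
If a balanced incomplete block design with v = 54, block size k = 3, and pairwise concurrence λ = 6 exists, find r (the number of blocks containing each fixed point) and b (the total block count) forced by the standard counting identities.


Any 2-(v, k, λ) BIBD satisfies two necessary conditions:
  (i)  Each point sits in r blocks, and counting incidences through any fixed point gives r(k − 1) = λ(v − 1), so r = λ(v − 1)/(k − 1).
  (ii) Total incidences bk = vr, so b = vr/k.
Step 1: r = λ(v − 1)/(k − 1) = 6·(54 − 1)/(3 − 1) = 6·53/2 = 318/2 = 159.
Step 2: b = vr/k = 54·159/3 = 8586/3 = 2862.
Check integrality: r = 159 ∈ Z ✓, b = 2862 ∈ Z ✓.
(These identities are necessary conditions: they determine r and b for any design with these parameters, but do not by themselves prove that one exists.)

r = 159, b = 2862.


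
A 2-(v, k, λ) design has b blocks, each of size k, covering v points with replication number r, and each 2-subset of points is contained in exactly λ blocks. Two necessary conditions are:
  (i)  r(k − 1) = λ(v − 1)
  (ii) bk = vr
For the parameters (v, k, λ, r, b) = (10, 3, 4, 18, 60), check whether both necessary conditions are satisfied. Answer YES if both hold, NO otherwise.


Condition (i): r(k − 1) = 18·2 = 36; λ(v − 1) = 4·9 = 36. Match? YES.
Condition (ii): bk = 60·3 = 180; vr = 10·18 = 180. Match? YES.
Both conditions hold? YES.

YES


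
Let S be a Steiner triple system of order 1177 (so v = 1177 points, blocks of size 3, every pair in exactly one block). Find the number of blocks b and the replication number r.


An STS(v) is a 2-(v, 3, 1) BIBD: block size k = 3, λ = 1.
Replication: r(k − 1) = λ(v − 1) ⇒ r·2 = 1177 − 1 = 1176 ⇒ r = 588.
Block count: b = v(v − 1)/6 = 1177·1176/6 = 1384152/6 = 230692.

r = 588, b = 230692.


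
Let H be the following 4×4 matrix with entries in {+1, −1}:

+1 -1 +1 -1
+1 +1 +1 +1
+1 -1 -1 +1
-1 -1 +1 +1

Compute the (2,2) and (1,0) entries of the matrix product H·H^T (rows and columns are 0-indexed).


Row 0 of H: [1, -1, 1, -1].
Row 1 of H: [1, 1, 1, 1].
Row 2 of H: [1, -1, -1, 1].
(H·H^T)[2][2] = Σ_j H[2][j]·H[2][j] = (1)² + (-1)² + (-1)² + (1)² = 1 + 1 + 1 + 1 = 4.
(H·H^T)[1][0] = Σ_j H[1][j]·H[0][j] = (1)·(1) + (1)·(-1) + (1)·(1) + (1)·(-1) = 1 + -1 + 1 + -1 = 0.
So rows 1 and 0 are orthogonal; the diagonal entry equals n = 4.

(2,2) entry = 4; (1,0) entry = 0.


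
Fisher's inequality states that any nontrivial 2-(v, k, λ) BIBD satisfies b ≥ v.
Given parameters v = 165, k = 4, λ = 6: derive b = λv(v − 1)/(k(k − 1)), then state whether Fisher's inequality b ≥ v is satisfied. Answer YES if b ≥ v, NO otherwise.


r = λ(v − 1)/(k − 1) = 6·164/3 = 328.
b = vr/k = 165·328/4 = 13530.
Fisher's inequality: b ≥ v ⇔ 13530 ≥ 165? YES.

YES


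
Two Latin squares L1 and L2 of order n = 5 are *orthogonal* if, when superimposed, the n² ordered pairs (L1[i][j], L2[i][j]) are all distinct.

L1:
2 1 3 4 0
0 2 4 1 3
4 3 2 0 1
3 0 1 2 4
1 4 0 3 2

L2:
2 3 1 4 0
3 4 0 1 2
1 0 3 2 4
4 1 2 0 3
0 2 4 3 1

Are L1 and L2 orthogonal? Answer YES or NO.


Form the n² = 25 superimposed pairs (L1[i][j], L2[i][j]), row by row (rows and columns indexed from 0):
row 0: (2,2) (1,3) (3,1) (4,4) (0,0)
row 1: (0,3) (2,4) (4,0) (1,1) (3,2)
row 2: (4,1) (3,0) (2,3) (0,2) (1,4)
row 3: (3,4) (0,1) (1,2) (2,0) (4,3)
row 4: (1,0) (4,2) (0,4) (3,3) (2,1)
Orthogonality requires all 25 pairs distinct.
Check by first coordinate: for each symbol s of L1, list the L2 entries in the n cells where L1 = s; they must all differ.
  L1 = 0: L2 entries (in reading order) 0, 3, 2, 1, 4 — all 5 distinct ✓
  L1 = 1: L2 entries (in reading order) 3, 1, 4, 2, 0 — all 5 distinct ✓
  L1 = 2: L2 entries (in reading order) 2, 4, 3, 0, 1 — all 5 distinct ✓
  L1 = 3: L2 entries (in reading order) 1, 2, 0, 4, 3 — all 5 distinct ✓
  L1 = 4: L2 entries (in reading order) 4, 0, 1, 3, 2 — all 5 distinct ✓
Every symbol of L1 meets every symbol of L2 exactly once, so all 25 pairs are distinct (25 of 25).
Conclusion: YES.

YES


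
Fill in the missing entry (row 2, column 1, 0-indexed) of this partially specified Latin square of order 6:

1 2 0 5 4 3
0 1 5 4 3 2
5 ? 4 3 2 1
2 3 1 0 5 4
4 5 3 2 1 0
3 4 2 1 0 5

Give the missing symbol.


Row 2 contains symbols [1, 2, 3, 4, 5] — missing [0].
Column 1 contains symbols [1, 2, 3, 4, 5] — missing [0].
The missing symbol must appear in both missing sets; intersection = [0].
Therefore the hidden value is 0.

Missing value = 0.


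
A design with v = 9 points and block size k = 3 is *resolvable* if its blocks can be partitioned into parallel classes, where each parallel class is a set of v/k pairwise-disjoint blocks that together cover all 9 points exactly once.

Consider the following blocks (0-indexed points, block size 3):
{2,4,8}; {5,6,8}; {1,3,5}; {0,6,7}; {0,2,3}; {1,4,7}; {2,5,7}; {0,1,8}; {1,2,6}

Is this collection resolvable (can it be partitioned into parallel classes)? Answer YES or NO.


v = 9, block size k = 3, number of blocks = 9.
For resolvability, blocks must partition into parallel classes of size v/k = 3.
Total blocks must therefore be a multiple of 3: 9 = 3·3 + 0 ⇒ divisible ✓.
Consider block {2,5,7}. The only other block(s) in the collection disjoint from it are {0,1,8} — just 1 block(s). Any parallel class containing {2,5,7} would need 2 other blocks each disjoint from it, so no parallel class of size 3 can contain {2,5,7}.
Since every block must belong to some parallel class in a resolution, the collection cannot be partitioned into parallel classes.
Resolvable? NO.

NO


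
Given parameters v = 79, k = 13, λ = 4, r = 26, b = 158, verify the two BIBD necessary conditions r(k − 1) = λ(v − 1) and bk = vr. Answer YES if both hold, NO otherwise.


Condition (i): r(k − 1) = 26·12 = 312; λ(v − 1) = 4·78 = 312. Match? YES.
Condition (ii): bk = 158·13 = 2054; vr = 79·26 = 2054. Match? YES.
Both conditions hold? YES.

YES


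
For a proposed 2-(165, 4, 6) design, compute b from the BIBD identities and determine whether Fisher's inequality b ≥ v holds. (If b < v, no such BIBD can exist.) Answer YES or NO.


r = λ(v − 1)/(k − 1) = 6·164/3 = 328.
b = vr/k = 165·328/4 = 13530.
Fisher's inequality: b ≥ v ⇔ 13530 ≥ 165? YES.

YES


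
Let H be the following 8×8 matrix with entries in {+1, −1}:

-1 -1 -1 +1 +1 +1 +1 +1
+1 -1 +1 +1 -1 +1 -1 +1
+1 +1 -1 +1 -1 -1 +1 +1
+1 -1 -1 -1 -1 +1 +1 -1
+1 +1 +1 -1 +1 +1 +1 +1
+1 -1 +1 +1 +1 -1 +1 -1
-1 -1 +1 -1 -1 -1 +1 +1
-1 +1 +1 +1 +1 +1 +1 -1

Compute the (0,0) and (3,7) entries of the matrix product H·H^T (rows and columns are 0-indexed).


Row 0 of H: [-1, -1, -1, 1, 1, 1, 1, 1].
Row 3 of H: [1, -1, -1, -1, -1, 1, 1, -1].
Row 7 of H: [-1, 1, 1, 1, 1, 1, 1, -1].
(H·H^T)[0][0] = Σ_j H[0][j]·H[0][j] = (-1)² + (-1)² + (-1)² + (1)² + (1)² + (1)² + (1)² + (1)² = 1 + 1 + 1 + 1 + 1 + 1 + 1 + 1 = 8.
(H·H^T)[3][7] = Σ_j H[3][j]·H[7][j] = (1)·(-1) + (-1)·(1) + (-1)·(1) + (-1)·(1) + (-1)·(1) + (1)·(1) + (1)·(1) + (-1)·(-1) = -1 + -1 + -1 + -1 + -1 + 1 + 1 + 1 = -2.
Rows 3 and 7 are not orthogonal (dot product = -2 ≠ 0), so H is not a Hadamard matrix.

(0,0) entry = 8; (3,7) entry = -2.


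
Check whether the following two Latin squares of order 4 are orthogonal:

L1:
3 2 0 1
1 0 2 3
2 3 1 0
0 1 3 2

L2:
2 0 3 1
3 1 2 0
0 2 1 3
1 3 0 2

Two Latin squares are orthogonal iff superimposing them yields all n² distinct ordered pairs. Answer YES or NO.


Form the n² = 16 superimposed pairs (L1[i][j], L2[i][j]), row by row (rows and columns indexed from 0):
row 0: (3,2) (2,0) (0,3) (1,1)
row 1: (1,3) (0,1) (2,2) (3,0)
row 2: (2,0) (3,2) (1,1) (0,3)
row 3: (0,1) (1,3) (3,0) (2,2)
Orthogonality requires all 16 pairs distinct.
But the pair (2,0) repeats: cell (0,1) has L1 = 2, L2 = 0, and cell (2,0) has L1 = 2, L2 = 0.
A repeated pair means some other pair never occurs (only 8 distinct pairs out of 16), so the squares are not orthogonal.
Conclusion: NO.

NO


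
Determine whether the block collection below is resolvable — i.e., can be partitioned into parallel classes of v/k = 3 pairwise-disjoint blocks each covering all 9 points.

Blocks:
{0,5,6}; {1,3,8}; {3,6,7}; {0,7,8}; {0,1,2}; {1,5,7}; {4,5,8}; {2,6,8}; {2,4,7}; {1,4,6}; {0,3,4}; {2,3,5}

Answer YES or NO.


v = 9, block size k = 3, number of blocks = 12.
For resolvability, blocks must partition into parallel classes of size v/k = 3.
Total blocks must therefore be a multiple of 3: 12 = 3·4 + 0 ⇒ divisible ✓.
Greedy packing gives 4 candidate class(es). Each should be a full parallel class (size 3, covers all 9 points).
  Class 1 (3 blocks): {0,5,6}; {1,3,8}; {2,4,7}. Points covered: [0, 1, 2, 3, 4, 5, 6, 7, 8].
  Class 2 (3 blocks): {3,6,7}; {0,1,2}; {4,5,8}. Points covered: [0, 1, 2, 3, 4, 5, 6, 7, 8].
  Class 3 (3 blocks): {0,7,8}; {1,4,6}; {2,3,5}. Points covered: [0, 1, 2, 3, 4, 5, 6, 7, 8].
  Class 4 (3 blocks): {1,5,7}; {2,6,8}; {0,3,4}. Points covered: [0, 1, 2, 3, 4, 5, 6, 7, 8].
All classes full (size 3)? YES. All classes cover every point? YES.
Resolvable? YES.

YES


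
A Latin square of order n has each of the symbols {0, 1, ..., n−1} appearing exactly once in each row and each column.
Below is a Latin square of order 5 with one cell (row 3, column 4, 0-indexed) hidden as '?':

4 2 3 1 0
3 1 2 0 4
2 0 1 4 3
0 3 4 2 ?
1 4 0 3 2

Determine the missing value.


Row 3 contains symbols [0, 2, 3, 4] — missing [1].
Column 4 contains symbols [0, 2, 3, 4] — missing [1].
The missing symbol must appear in both missing sets; intersection = [1].
Therefore the hidden value is 1.

Missing value = 1.


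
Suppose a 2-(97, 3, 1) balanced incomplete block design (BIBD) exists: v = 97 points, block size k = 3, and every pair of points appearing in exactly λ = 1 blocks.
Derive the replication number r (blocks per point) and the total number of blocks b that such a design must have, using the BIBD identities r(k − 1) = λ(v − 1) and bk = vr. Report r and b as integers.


Any 2-(v, k, λ) BIBD satisfies two necessary conditions:
  (i)  Each point sits in r blocks, and counting incidences through any fixed point gives r(k − 1) = λ(v − 1), so r = λ(v − 1)/(k − 1).
  (ii) Total incidences bk = vr, so b = vr/k.
Step 1: r = λ(v − 1)/(k − 1) = 1·(97 − 1)/(3 − 1) = 1·96/2 = 96/2 = 48.
Step 2: b = vr/k = 97·48/3 = 4656/3 = 1552.
Check integrality: r = 48 ∈ Z ✓, b = 1552 ∈ Z ✓.
(These identities are necessary conditions: they determine r and b for any design with these parameters, but do not by themselves prove that one exists.)

r = 48, b = 1552.


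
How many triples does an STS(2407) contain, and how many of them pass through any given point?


An STS(v) is a 2-(v, 3, 1) BIBD: block size k = 3, λ = 1.
Replication: r(k − 1) = λ(v − 1) ⇒ r·2 = 2407 − 1 = 2406 ⇒ r = 1203.
Block count: b = v(v − 1)/6 = 2407·2406/6 = 5791242/6 = 965207.

r = 1203, b = 965207.


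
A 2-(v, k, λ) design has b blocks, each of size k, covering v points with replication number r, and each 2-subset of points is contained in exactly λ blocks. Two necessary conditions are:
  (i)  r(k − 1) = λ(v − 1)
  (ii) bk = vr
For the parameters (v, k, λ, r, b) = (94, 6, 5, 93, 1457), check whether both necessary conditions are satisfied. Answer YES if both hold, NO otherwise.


Condition (i): r(k − 1) = 93·5 = 465; λ(v − 1) = 5·93 = 465. Match? YES.
Condition (ii): bk = 1457·6 = 8742; vr = 94·93 = 8742. Match? YES.
Both conditions hold? YES.

YES


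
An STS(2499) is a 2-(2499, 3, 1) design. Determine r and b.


An STS(v) is a 2-(v, 3, 1) BIBD: block size k = 3, λ = 1.
Replication: r(k − 1) = λ(v − 1) ⇒ r·2 = 2499 − 1 = 2498 ⇒ r = 1249.
Block count: bk = vr ⇒ b·3 = 2499·1249 = 3121251 ⇒ b = 1040417.
(Check via b = v(v − 1)/6 = 2499·2498/6 = 6242502/6 = 1040417.)

r = 1249, b = 1040417.


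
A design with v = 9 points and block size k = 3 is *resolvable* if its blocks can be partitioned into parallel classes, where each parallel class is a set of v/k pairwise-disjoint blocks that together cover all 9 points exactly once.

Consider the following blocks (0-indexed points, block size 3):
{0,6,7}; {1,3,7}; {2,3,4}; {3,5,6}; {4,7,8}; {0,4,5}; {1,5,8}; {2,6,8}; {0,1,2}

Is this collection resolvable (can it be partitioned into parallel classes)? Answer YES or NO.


v = 9, block size k = 3, number of blocks = 9.
For resolvability, blocks must partition into parallel classes of size v/k = 3.
Total blocks must therefore be a multiple of 3: 9 = 3·3 + 0 ⇒ divisible ✓.
Greedy packing gives 3 candidate class(es). Each should be a full parallel class (size 3, covers all 9 points).
  Class 1 (3 blocks): {0,6,7}; {2,3,4}; {1,5,8}. Points covered: [0, 1, 2, 3, 4, 5, 6, 7, 8].
  Class 2 (3 blocks): {1,3,7}; {0,4,5}; {2,6,8}. Points covered: [0, 1, 2, 3, 4, 5, 6, 7, 8].
  Class 3 (3 blocks): {3,5,6}; {4,7,8}; {0,1,2}. Points covered: [0, 1, 2, 3, 4, 5, 6, 7, 8].
All classes full (size 3)? YES. All classes cover every point? YES.
Resolvable? YES.

YES


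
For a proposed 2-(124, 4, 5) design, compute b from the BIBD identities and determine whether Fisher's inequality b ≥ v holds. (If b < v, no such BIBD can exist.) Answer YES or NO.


r = λ(v − 1)/(k − 1) = 5·123/3 = 205.
b = vr/k = 124·205/4 = 6355.
Fisher's inequality: b ≥ v ⇔ 6355 ≥ 124? YES.

YES


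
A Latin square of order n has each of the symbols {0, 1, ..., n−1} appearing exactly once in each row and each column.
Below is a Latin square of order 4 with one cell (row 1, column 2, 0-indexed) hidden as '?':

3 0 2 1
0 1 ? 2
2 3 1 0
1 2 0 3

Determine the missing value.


Row 1 contains symbols [0, 1, 2] — missing [3].
Column 2 contains symbols [0, 1, 2] — missing [3].
The missing symbol must appear in both missing sets; intersection = [3].
Therefore the hidden value is 3.

Missing value = 3.
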